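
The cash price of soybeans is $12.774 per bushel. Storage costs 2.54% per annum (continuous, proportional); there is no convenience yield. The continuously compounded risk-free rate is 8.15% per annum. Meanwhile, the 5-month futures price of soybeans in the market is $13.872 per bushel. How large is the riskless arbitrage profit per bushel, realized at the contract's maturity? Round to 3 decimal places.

Fair futures: F* = S·e^(carry·T), with carry = (r + u) = 0.0815 + 0.0254 = 0.1069
F* = 12.774 · e^(0.1069 × 5/12) = 12.774 · e^0.044542 = 12.774 × 1.045549 = $13.3558
Market $13.872 > fair $13.3558: forward overpriced → cash-and-carry (buy spot, short the forward).
At maturity, profit = |F_mkt − F*| = |13.872 − 13.3558| = $0.516 per bushel

$0.516 per bushel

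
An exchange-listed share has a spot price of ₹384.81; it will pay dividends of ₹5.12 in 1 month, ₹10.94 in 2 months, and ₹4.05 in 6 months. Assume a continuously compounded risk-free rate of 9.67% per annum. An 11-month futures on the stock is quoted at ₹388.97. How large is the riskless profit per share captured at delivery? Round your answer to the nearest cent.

₹9.98 per share

PV(dividends) I = 5.12·e^(−0.0967·1/12) + 10.94·e^(−0.0967·2/12) + 4.05·e^(−0.0967·6/12) = 19.7028
Fair futures F* = (S − I)·e^(rT) = (384.81 − 19.7028)·e^0.088642 = 365.1072 × 1.092689 = 398.9486
Market ₹388.97 < fair 398.9486: forward underpriced → reverse cash-and-carry (short the stock, invest proceeds at r, pay the dividends, go long the forward).
Profit at T = |F_mkt − F*| = |388.97 − 398.9486| = ₹9.98 per share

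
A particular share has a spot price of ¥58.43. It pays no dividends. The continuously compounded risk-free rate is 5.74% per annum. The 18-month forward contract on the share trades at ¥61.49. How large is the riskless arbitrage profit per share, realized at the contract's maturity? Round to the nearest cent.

¥2.19 per share

Fair forward: F* = S·e^(carry·T), with carry = r = 0.0574
F* = 58.43 · e^(0.0574 × 18/12) = 58.43 · e^0.086100 = 58.43 × 1.089915 = ¥63.6837
Market ¥61.49 < fair ¥63.6837: forward underpriced → reverse cash-and-carry (short spot, go long the forward).
At maturity, profit = |F_mkt − F*| = |61.49 − 63.6837| = ¥2.19 per share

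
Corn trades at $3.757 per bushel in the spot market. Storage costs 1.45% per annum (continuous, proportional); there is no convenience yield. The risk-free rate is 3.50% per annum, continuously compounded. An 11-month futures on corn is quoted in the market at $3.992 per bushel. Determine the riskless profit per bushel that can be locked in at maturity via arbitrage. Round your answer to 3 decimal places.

Fair futures: F* = S·e^(carry·T), with carry = (r + u) = 0.0350 + 0.0145 = 0.0495
F* = 3.757 · e^(0.0495 × 11/12) = 3.757 · e^0.045375 = 3.757 × 1.046420 = $3.9314
Market $3.992 > fair $3.9314: forward overpriced → cash-and-carry (buy spot, short the forward).
At maturity, profit = |F_mkt − F*| = |3.992 − 3.9314| = $0.061 per bushel

$0.061 per bushel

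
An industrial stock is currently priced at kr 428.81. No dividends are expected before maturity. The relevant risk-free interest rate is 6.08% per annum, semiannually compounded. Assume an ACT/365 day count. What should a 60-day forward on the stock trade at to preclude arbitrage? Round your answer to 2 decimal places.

F = S · (1+r/2)^(2T)
= 428.81 × 1.009894
F = kr 433.05

kr 433.05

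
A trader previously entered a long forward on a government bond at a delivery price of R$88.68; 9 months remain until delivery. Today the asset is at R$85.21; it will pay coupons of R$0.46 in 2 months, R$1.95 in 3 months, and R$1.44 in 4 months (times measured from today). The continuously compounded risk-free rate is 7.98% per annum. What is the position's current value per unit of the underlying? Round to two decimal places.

PV(remaining coupons) I = 0.46·e^(−0.0798·2/12) + 1.95·e^(−0.0798·3/12) + 1.44·e^(−0.0798·4/12) = 3.7676
Current forward F = (S − I)·e^(rT) = (85.21 − 3.7676)·e^(0.0798·9/12) = 81.4424 × 1.061677 = 86.4655
Value (long) = (F − K)·e^(−rT) = (86.4655 − 88.68) × 0.941906 = -2.0859
Value = -R$2.09

-R$2.09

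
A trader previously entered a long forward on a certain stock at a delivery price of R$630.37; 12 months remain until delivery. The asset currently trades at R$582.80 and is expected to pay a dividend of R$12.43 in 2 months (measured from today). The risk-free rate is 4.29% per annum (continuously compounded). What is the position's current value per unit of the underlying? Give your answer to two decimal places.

PV(remaining dividends) I = 12.43·e^(−0.0429·2/12) = 12.3414
Current forward F = (S − I)·e^(rT) = (582.80 − 12.3414)·e^(0.0429·12/12) = 570.4586 × 1.043834 = 595.4641
Value (long) = (F − K)·e^(−rT) = (595.4641 − 630.37) × 0.958007 = -33.4401
Value = -R$33.44

-R$33.44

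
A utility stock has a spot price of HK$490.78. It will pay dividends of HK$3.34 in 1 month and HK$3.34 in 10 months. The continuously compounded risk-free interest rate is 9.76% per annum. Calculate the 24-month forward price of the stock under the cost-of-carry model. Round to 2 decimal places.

HK$588.80

PV(dividends) I = 3.34·e^(−0.0976·1/12) + 3.34·e^(−0.0976·10/12)
I = 3.3129 + 3.0791 = 6.3920
F = (S − I)·e^(rT) = (490.78 − 6.3920) · e^(0.0976·24/12)
= 484.3880 · e^0.195200 = 484.3880 × 1.215554 = HK$588.80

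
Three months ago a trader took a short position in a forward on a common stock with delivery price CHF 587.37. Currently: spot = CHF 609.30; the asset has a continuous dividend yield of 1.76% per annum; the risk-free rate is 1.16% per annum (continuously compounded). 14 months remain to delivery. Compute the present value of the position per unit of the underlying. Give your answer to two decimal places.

-CHF 17.44

Current fair forward for the remaining 14 months: F = S·e^((r − q)·T), (r − q) = 0.0116 − 0.0176 = -0.0060
F = 609.30 · e^(-0.0060 × 14/12) = 609.30 × 0.993024 = 605.0495
Value of long forward = (F − K)·e^(−rT) = (605.0495 − 587.37) · e^(−0.0116·14/12)
= 17.6795 × 0.986558 = 17.44
Short position value = −(long value) = -CHF 17.44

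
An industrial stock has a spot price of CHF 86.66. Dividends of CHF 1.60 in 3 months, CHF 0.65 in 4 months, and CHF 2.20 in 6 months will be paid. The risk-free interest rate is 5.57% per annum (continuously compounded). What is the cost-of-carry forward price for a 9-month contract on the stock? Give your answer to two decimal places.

PV(dividends) I = 1.60·e^(−0.0557·3/12) + 0.65·e^(−0.0557·4/12) + 2.20·e^(−0.0557·6/12)
I = 1.5779 + 0.6380 + 2.1396 = 4.3555
F = (S − I)·e^(rT) = (86.66 − 4.3555) · e^(0.0557·9/12)
= 82.3045 · e^0.041775 = 82.3045 × 1.042660 = CHF 85.82

CHF 85.82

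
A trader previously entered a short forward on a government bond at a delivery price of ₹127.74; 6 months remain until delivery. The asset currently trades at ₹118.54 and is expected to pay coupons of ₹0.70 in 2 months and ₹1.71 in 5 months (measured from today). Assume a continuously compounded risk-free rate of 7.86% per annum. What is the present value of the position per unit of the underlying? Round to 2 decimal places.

PV(remaining coupons) I = 0.70·e^(−0.0786·2/12) + 1.71·e^(−0.0786·5/12) = 2.3458
Current forward F = (S − I)·e^(rT) = (118.54 − 2.3458)·e^(0.0786·6/12) = 116.1942 × 1.040082 = 120.8515
Value (long) = (F − K)·e^(−rT) = (120.8515 − 127.74) × 0.961462 = -6.6230
Short position value = −(long value) = ₹6.62

₹6.62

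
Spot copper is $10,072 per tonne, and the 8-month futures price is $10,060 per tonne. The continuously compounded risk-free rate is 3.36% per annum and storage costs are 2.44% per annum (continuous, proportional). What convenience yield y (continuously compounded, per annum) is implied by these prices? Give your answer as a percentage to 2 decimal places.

5.98%

F = S·e^((r+u−y)T) ⇒ (r+u−y) = ln(F/S)/T
ln(10060/10072) = -0.001192; /T ⇒ -0.001788
y = r + u − ln(F/S)/T = 0.0336 + 0.0244 + 0.001788 = 0.059788
y = 5.98%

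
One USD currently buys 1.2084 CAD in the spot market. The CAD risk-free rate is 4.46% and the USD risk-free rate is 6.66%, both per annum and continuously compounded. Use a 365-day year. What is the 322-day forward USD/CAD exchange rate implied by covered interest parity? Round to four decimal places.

F = S·e^((r_CAD − r_USD)T) = 1.2084 · e^((0.0446 − 0.0666) × 322/365)
= 1.2084 · e^-0.019408 = 1.2084 × 0.980779
F = 1.1852 CAD per USD

1.1852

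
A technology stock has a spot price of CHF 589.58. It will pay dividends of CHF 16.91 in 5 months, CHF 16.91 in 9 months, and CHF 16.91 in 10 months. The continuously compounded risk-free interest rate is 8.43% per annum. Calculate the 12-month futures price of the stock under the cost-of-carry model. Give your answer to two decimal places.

PV(dividends) I = 16.91·e^(−0.0843·5/12) + 16.91·e^(−0.0843·9/12) + 16.91·e^(−0.0843·10/12)
I = 16.3263 + 15.8740 + 15.7628 = 47.9631
F = (S − I)·e^(rT) = (589.58 − 47.9631) · e^(0.0843·12/12)
= 541.6169 · e^0.084300 = 541.6169 × 1.087955 = CHF 589.25

CHF 589.25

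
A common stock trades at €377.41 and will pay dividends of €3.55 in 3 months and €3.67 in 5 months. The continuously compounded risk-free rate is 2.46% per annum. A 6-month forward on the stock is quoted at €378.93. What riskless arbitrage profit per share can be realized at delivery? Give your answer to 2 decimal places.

€4.10 per share

PV(dividends) I = 3.55·e^(−0.0246·3/12) + 3.67·e^(−0.0246·5/12) = 7.1608
Fair forward F* = (S − I)·e^(rT) = (377.41 − 7.1608)·e^0.012300 = 370.2492 × 1.012376 = 374.8314
Market €378.93 > fair 374.8314: forward overpriced → cash-and-carry (borrow at r, buy the stock and collect the dividends, short the forward).
Profit at T = |F_mkt − F*| = |378.93 − 374.8314| = €4.10 per share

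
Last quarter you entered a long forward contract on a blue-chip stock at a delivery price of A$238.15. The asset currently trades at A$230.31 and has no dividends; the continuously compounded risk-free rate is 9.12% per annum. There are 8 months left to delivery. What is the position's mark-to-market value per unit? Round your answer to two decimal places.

A$6.21

Current fair forward for the remaining 8 months: F = S·e^(r·T), r = 0.0912
F = 230.31 · e^(0.0912 × 8/12) = 230.31 × 1.062686 = 244.7472
Value of long forward = (F − K)·e^(−rT) = (244.7472 − 238.15) · e^(−0.0912·8/12)
= 6.5972 × 0.941011 = 6.21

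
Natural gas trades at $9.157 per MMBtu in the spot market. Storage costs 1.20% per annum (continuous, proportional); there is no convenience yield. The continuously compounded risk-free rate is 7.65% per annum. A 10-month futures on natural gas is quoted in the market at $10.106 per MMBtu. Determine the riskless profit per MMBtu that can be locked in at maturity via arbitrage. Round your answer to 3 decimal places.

$0.248 per MMBtu

Fair futures: F* = S·e^(carry·T), with carry = (r + u) = 0.0765 + 0.0120 = 0.0885
F* = 9.157 · e^(0.0885 × 10/12) = 9.157 · e^0.073750 = 9.157 × 1.076538 = $9.8579
Market $10.106 > fair $9.8579: forward overpriced → cash-and-carry (buy spot, short the forward).
At maturity, profit = |F_mkt − F*| = |10.106 − 9.8579| = $0.248 per MMBtu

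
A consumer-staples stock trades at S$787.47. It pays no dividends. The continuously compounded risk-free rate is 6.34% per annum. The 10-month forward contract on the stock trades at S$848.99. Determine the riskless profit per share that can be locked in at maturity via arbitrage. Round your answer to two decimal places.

S$18.80 per share

Fair forward: F* = S·e^(carry·T), with carry = r = 0.0634
F* = 787.47 · e^(0.0634 × 10/12) = 787.47 · e^0.052833 = 787.47 × 1.054254 = S$830.1934
Market S$848.99 > fair S$830.1934: forward overpriced → cash-and-carry (buy spot, short the forward).
At maturity, profit = |F_mkt − F*| = |848.99 − 830.1934| = S$18.80 per share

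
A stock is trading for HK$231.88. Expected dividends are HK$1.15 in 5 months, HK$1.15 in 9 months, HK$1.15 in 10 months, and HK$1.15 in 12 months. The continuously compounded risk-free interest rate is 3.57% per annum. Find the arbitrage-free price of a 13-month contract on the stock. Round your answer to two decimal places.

HK$236.37

PV(dividends) I = 1.15·e^(−0.0357·5/12) + 1.15·e^(−0.0357·9/12) + 1.15·e^(−0.0357·10/12) + 1.15·e^(−0.0357·12/12)
I = 1.1330 + 1.1196 + 1.1163 + 1.1097 = 4.4786
F = (S − I)·e^(rT) = (231.88 − 4.4786) · e^(0.0357·13/12)
= 227.4014 · e^0.038675 = 227.4014 × 1.039433 = HK$236.37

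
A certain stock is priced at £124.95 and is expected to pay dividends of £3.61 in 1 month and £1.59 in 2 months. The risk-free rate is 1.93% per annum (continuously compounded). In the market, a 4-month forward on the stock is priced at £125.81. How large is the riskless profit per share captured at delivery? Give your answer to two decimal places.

£5.28 per share

PV(dividends) I = 3.61·e^(−0.0193·1/12) + 1.59·e^(−0.0193·2/12) = 5.1891
Fair forward F* = (S − I)·e^(rT) = (124.95 − 5.1891)·e^0.006433 = 119.7609 × 1.006454 = 120.5338
Market £125.81 > fair 120.5338: forward overpriced → cash-and-carry (borrow at r, buy the stock and collect the dividends, short the forward).
Profit at T = |F_mkt − F*| = |125.81 − 120.5338| = £5.28 per share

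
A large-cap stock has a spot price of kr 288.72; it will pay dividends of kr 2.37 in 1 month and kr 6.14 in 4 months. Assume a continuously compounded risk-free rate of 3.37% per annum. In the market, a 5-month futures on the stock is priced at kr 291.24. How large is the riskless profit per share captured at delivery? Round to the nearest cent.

PV(dividends) I = 2.37·e^(−0.0337·1/12) + 6.14·e^(−0.0337·4/12) = 8.4348
Fair futures F* = (S − I)·e^(rT) = (288.72 − 8.4348)·e^0.014042 = 280.2852 × 1.014141 = 284.2487
Market kr 291.24 > fair 284.2487: forward overpriced → cash-and-carry (borrow at r, buy the stock and collect the dividends, short the forward).
Profit at T = |F_mkt − F*| = |291.24 − 284.2487| = kr 6.99 per share

kr 6.99 per share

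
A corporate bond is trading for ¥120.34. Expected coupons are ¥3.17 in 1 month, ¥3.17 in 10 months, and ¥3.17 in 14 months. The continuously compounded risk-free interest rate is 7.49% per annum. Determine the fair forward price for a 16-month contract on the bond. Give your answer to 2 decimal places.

¥123.00

PV(coupons) I = 3.17·e^(−0.0749·1/12) + 3.17·e^(−0.0749·10/12) + 3.17·e^(−0.0749·14/12)
I = 3.1503 + 2.9782 + 2.9048 = 9.0333
F = (S − I)·e^(rT) = (120.34 − 9.0333) · e^(0.0749·16/12)
= 111.3067 · e^0.099867 = 111.3067 × 1.105024 = ¥123.00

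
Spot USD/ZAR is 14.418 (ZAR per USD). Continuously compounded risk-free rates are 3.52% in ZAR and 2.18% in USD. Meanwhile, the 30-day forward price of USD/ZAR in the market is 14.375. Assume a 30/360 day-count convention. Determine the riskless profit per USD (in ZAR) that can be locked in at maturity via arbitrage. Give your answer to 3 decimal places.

0.059 per USD (in ZAR)

Fair forward: F* = S·e^(carry·T), with carry = (r_ZAR − r_USD) = 0.0352 − 0.0218 = 0.0134
F* = 14.418 · e^(0.0134 × 30/360) = 14.418 · e^0.001117 = 14.418 × 1.001118 = 14.4341
Market 14.375 < fair 14.4341: forward underpriced → reverse cash-and-carry (short spot, go long the forward).
At maturity, profit = |F_mkt − F*| = |14.375 − 14.4341| = 0.059 per USD (in ZAR)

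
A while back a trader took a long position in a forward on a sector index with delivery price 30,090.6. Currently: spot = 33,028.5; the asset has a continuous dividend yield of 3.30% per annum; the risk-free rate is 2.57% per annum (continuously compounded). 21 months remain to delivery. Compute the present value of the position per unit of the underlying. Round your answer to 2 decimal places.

Current fair forward for the remaining 21 months: F = S·e^((r − q)·T), (r − q) = 0.0257 − 0.0330 = -0.0073
F = 33028.5 · e^(-0.0073 × 21/12) = 33028.5 × 0.98730625 = 32609.2445
Value of long forward = (F − K)·e^(−rT) = (32609.2445 − 30090.6) · e^(−0.0257·21/12)
= 2518.6445 × 0.95602138 = 2407.88

2407.88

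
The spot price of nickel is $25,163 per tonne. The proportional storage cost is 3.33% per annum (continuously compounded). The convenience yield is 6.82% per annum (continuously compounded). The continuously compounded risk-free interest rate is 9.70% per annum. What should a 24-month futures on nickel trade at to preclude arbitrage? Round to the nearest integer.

$28,491 per tonne

Net carry = r + u − y = 0.0970 + 0.0333 − 0.0682 = 0.0621
F = S·e^((r+u−y)T) = 25163 · e^(0.0621 × 24/12) = 25163 · e^0.124200
= 25163 × 1.132242 = $28,491 per tonne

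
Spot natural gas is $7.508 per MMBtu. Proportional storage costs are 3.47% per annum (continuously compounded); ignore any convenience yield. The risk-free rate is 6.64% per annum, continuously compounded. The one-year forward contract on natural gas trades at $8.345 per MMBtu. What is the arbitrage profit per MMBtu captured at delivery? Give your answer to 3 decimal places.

$0.038 per MMBtu

Fair forward: F* = S·e^(carry·T), with carry = (r + u) = 0.0664 + 0.0347 = 0.1011
F* = 7.508 · e^(0.1011 × 12/12) = 7.508 · e^0.101100 = 7.508 × 1.106387 = $8.3068
Market $8.345 > fair $8.3068: forward overpriced → cash-and-carry (buy spot, short the forward).
At maturity, profit = |F_mkt − F*| = |8.345 − 8.3068| = $0.038 per MMBtu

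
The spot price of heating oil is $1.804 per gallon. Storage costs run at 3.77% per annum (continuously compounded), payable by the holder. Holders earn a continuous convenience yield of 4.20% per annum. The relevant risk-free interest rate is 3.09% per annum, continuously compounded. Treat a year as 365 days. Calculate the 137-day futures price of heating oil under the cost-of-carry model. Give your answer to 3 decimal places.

Net carry = r + u − y = 0.0309 + 0.0377 − 0.0420 = 0.0266
F = S·e^((r+u−y)T) = 1.804 · e^(0.0266 × 137/365) = 1.804 · e^0.009984
= 1.804 × 1.010034 = $1.822 per gallon

$1.822 per gallon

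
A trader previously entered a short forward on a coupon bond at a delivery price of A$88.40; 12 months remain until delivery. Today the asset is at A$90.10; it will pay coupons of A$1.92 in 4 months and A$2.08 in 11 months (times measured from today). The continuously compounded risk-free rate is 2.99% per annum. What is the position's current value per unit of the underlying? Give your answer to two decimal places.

-A$0.38

PV(remaining coupons) I = 1.92·e^(−0.0299·4/12) + 2.08·e^(−0.0299·11/12) = 3.9247
Current forward F = (S − I)·e^(rT) = (90.10 − 3.9247)·e^(0.0299·12/12) = 86.1753 × 1.030351 = 88.7908
Value (long) = (F − K)·e^(−rT) = (88.7908 − 88.40) × 0.970543 = 0.3793
Short position value = −(long value) = -A$0.38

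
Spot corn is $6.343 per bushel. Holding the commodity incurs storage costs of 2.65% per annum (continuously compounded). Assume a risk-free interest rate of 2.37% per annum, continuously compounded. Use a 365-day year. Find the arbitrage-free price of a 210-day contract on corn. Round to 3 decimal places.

$6.529 per bushel

Net carry = r + u − y = 0.0237 + 0.0265 − 0.0000 = 0.0502
F = S·e^((r+u−y)T) = 6.343 · e^(0.0502 × 210/365) = 6.343 · e^0.028882
= 6.343 × 1.029303 = $6.529 per bushel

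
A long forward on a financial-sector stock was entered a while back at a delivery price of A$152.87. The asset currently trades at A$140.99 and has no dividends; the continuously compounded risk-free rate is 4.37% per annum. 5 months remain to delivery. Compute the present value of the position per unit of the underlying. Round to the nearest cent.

Current fair forward for the remaining 5 months: F = S·e^(r·T), r = 0.0437
F = 140.99 · e^(0.0437 × 5/12) = 140.99 × 1.018375 = 143.5807
Value of long forward = (F − K)·e^(−rT) = (143.5807 − 152.87) · e^(−0.0437·5/12)
= -9.2893 × 0.981956 = -9.12

-A$9.12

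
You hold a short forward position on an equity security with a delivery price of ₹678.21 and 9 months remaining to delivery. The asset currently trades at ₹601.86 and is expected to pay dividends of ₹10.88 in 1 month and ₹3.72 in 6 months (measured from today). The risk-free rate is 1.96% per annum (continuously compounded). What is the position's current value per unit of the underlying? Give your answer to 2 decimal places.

₹81.00

PV(remaining dividends) I = 10.88·e^(−0.0196·1/12) + 3.72·e^(−0.0196·6/12) = 14.5460
Current forward F = (S − I)·e^(rT) = (601.86 − 14.5460)·e^(0.0196·9/12) = 587.3140 × 1.014809 = 596.0115
Value (long) = (F − K)·e^(−rT) = (596.0115 − 678.21) × 0.985408 = -80.9991
Short position value = −(long value) = ₹81.00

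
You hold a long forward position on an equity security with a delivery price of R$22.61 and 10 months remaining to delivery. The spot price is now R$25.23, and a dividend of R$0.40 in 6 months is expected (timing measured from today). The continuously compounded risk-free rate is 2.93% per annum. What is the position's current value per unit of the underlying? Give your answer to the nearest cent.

PV(remaining dividends) I = 0.40·e^(−0.0293·6/12) = 0.3942
Current forward F = (S − I)·e^(rT) = (25.23 − 0.3942)·e^(0.0293·10/12) = 24.8358 × 1.024717 = 25.4497
Value (long) = (F − K)·e^(−rT) = (25.4497 − 22.61) × 0.975879 = 2.7712
Value = R$2.77

R$2.77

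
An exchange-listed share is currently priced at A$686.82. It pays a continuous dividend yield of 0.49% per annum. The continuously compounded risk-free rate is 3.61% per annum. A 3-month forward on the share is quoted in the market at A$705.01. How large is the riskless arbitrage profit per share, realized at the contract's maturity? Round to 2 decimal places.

A$12.81 per share

Fair forward: F* = S·e^(carry·T), with carry = (r − q) = 0.0361 − 0.0049 = 0.0312
F* = 686.82 · e^(0.0312 × 3/12) = 686.82 · e^0.007800 = 686.82 × 1.007830 = A$692.1978
Market A$705.01 > fair A$692.1978: forward overpriced → cash-and-carry (buy spot, short the forward).
At maturity, profit = |F_mkt − F*| = |705.01 − 692.1978| = A$12.81 per share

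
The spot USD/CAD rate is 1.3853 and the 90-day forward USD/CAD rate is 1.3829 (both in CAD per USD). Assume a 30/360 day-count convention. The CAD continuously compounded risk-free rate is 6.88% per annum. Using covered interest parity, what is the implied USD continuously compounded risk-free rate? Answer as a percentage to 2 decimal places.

7.57%

F = S·e^((r_CAD − r_USD)T) ⇒ r_USD = r_CAD − ln(F/S)/T
ln(1.3829/1.3853) = -0.001734; /(90/360) = -0.006936
r_USD = 0.0688 + 0.006936 = 0.075736
r_USD = 7.57%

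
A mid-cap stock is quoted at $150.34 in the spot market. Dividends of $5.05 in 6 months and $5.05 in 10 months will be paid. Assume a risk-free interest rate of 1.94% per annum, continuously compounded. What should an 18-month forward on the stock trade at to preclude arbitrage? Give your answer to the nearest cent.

PV(dividends) I = 5.05·e^(−0.0194·6/12) + 5.05·e^(−0.0194·10/12)
I = 5.0013 + 4.9690 = 9.9703
F = (S − I)·e^(rT) = (150.34 − 9.9703) · e^(0.0194·18/12)
= 140.3697 · e^0.029100 = 140.3697 × 1.029528 = $144.51

$144.51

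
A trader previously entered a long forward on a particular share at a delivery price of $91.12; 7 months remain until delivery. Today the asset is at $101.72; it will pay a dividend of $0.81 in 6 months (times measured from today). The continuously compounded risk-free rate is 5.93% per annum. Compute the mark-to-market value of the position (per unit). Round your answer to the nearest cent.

PV(remaining dividends) I = 0.81·e^(−0.0593·6/12) = 0.7863
Current forward F = (S − I)·e^(rT) = (101.72 − 0.7863)·e^(0.0593·7/12) = 100.9337 × 1.035197 = 104.4863
Value (long) = (F − K)·e^(−rT) = (104.4863 − 91.12) × 0.966000 = 12.9118
Value = $12.91

$12.91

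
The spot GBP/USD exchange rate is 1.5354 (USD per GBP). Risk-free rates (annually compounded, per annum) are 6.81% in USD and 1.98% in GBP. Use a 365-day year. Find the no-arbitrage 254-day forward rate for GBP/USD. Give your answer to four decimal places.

1.5856

By covered interest parity, F = S · (1+r_USD)^T / (1+r_GBP)^T
= 1.5354 × 1.046913 / 1.013738 = 1.5354 × 1.032725
F = 1.5856 USD per GBP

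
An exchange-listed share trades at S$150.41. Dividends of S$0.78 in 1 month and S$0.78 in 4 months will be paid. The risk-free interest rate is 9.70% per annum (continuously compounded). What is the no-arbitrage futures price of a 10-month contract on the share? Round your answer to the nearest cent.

S$161.42

PV(dividends) I = 0.78·e^(−0.0970·1/12) + 0.78·e^(−0.0970·4/12)
I = 0.7737 + 0.7552 = 1.5289
F = (S − I)·e^(rT) = (150.41 − 1.5289) · e^(0.0970·10/12)
= 148.8811 · e^0.080833 = 148.8811 × 1.084190 = S$161.42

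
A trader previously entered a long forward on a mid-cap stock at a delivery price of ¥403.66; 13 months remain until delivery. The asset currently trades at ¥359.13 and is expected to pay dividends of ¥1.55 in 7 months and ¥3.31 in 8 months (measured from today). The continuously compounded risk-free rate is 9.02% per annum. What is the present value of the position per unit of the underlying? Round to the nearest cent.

-¥11.54

PV(remaining dividends) I = 1.55·e^(−0.0902·7/12) + 3.31·e^(−0.0902·8/12) = 4.5874
Current forward F = (S − I)·e^(rT) = (359.13 − 4.5874)·e^(0.0902·13/12) = 354.5426 × 1.102650 = 390.9364
Value (long) = (F − K)·e^(−rT) = (390.9364 − 403.66) × 0.906906 = -11.5391
Value = -¥11.54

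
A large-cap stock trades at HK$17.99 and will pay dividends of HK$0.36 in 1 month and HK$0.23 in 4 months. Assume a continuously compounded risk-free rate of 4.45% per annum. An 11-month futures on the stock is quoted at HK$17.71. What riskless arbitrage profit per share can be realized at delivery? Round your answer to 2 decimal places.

PV(dividends) I = 0.36·e^(−0.0445·1/12) + 0.23·e^(−0.0445·4/12) = 0.5853
Fair futures F* = (S − I)·e^(rT) = (17.99 − 0.5853)·e^0.040792 = 17.4047 × 1.041635 = 18.1293
Market HK$17.71 < fair 18.1293: forward underpriced → reverse cash-and-carry (short the stock, invest proceeds at r, pay the dividends, go long the forward).
Profit at T = |F_mkt − F*| = |17.71 − 18.1293| = HK$0.42 per share

HK$0.42 per share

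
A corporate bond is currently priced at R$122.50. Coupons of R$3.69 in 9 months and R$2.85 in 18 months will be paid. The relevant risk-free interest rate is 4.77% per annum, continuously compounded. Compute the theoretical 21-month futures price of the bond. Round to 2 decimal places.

PV(coupons) I = 3.69·e^(−0.0477·9/12) + 2.85·e^(−0.0477·18/12)
I = 3.5603 + 2.6532 = 6.2135
F = (S − I)·e^(rT) = (122.50 − 6.2135) · e^(0.0477·21/12)
= 116.2865 · e^0.083475 = 116.2865 × 1.087058 = R$126.41

R$126.41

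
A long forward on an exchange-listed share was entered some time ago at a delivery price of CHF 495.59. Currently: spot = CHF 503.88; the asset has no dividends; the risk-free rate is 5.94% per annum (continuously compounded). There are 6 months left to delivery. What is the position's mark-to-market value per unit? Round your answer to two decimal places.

Current fair forward for the remaining 6 months: F = S·e^(r·T), r = 0.0594
F = 503.88 · e^(0.0594 × 6/12) = 503.88 × 1.030145 = 519.0695
Value of long forward = (F − K)·e^(−rT) = (519.0695 − 495.59) · e^(−0.0594·6/12)
= 23.4795 × 0.970737 = 22.79

CHF 22.79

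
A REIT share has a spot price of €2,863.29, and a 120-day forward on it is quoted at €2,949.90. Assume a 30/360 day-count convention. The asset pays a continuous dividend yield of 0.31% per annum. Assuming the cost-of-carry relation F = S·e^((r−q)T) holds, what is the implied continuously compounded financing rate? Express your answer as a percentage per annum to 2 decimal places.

9.25%

From F = S·e^((r−q)T): (r − q) = ln(F/S)/T
ln(2949.90/2863.29) = ln(1.030248) = 0.029800
(r − q) = 0.029800 / (120/360) = 0.089400
r = ln(F/S)/T + q = 0.089400 + 0.0031 = 0.092500
r = 9.25%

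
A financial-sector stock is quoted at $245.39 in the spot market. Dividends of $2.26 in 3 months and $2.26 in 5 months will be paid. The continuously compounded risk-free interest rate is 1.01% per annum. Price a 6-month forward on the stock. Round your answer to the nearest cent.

PV(dividends) I = 2.26·e^(−0.0101·3/12) + 2.26·e^(−0.0101·5/12)
I = 2.2543 + 2.2505 = 4.5048
F = (S − I)·e^(rT) = (245.39 − 4.5048) · e^(0.0101·6/12)
= 240.8852 · e^0.005050 = 240.8852 × 1.005063 = $242.10

$242.10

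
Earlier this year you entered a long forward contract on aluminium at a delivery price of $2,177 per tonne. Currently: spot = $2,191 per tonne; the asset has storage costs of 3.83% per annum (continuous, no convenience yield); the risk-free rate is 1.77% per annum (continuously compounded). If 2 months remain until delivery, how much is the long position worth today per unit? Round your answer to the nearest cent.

Current fair forward for the remaining 2 months: F = S·e^((r + u)·T), (r + u) = 0.0177 + 0.0383 = 0.0560
F = 2191 · e^(0.0560 × 2/12) = 2191 × 1.00937702 = 2211.5451
Value of long forward = (F − K)·e^(−rT) = (2211.5451 − 2177) · e^(−0.0177·2/12)
= 34.5451 × 0.99705435 = 34.44

$34.44 per tonne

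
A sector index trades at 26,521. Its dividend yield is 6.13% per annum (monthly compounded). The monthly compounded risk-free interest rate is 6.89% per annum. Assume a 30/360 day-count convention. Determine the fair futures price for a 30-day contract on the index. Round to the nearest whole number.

26,538

F = S · (1+r/12)^(12T) / (1+q/12)^(12T)
= 26521 × 1.005742 / 1.005108 = 26521 × 1.000631
F = 26,538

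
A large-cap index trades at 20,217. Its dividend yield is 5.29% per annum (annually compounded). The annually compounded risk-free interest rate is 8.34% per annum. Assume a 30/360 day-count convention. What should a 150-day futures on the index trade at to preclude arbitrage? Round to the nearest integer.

F = S · (1+r)^T / (1+q)^T
= 20217 × 1.033940 / 1.021711 = 20217 × 1.011969
F = 20,459

20,459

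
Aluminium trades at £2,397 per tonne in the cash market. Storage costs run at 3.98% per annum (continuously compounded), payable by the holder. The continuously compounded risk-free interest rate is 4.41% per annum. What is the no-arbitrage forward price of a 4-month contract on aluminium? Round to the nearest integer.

£2,465 per tonne

Net carry = r + u − y = 0.0441 + 0.0398 − 0.0000 = 0.0839
F = S·e^((r+u−y)T) = 2397 · e^(0.0839 × 4/12) = 2397 · e^0.027967
= 2397 × 1.028362 = £2,465 per tonne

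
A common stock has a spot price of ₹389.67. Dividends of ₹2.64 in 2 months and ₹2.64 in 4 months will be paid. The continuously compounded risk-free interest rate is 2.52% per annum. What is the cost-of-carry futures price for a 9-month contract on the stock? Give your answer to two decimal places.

₹391.76

PV(dividends) I = 2.64·e^(−0.0252·2/12) + 2.64·e^(−0.0252·4/12)
I = 2.6289 + 2.6179 = 5.2468
F = (S − I)·e^(rT) = (389.67 − 5.2468) · e^(0.0252·9/12)
= 384.4232 · e^0.018900 = 384.4232 × 1.019080 = ₹391.76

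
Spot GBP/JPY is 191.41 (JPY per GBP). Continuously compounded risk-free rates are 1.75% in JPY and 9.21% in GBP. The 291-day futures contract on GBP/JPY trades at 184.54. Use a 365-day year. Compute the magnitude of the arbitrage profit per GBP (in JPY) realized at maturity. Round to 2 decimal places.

Fair futures: F* = S·e^(carry·T), with carry = (r_JPY − r_GBP) = 0.0175 − 0.0921 = -0.0746
F* = 191.41 · e^(-0.0746 × 291/365) = 191.41 · e^-0.059476 = 191.41 × 0.942258 = 180.3576
Market 184.54 > fair 180.3576: forward overpriced → cash-and-carry (buy spot, short the forward).
At maturity, profit = |F_mkt − F*| = |184.54 − 180.3576| = 4.18 per GBP (in JPY)

4.18 per GBP (in JPY)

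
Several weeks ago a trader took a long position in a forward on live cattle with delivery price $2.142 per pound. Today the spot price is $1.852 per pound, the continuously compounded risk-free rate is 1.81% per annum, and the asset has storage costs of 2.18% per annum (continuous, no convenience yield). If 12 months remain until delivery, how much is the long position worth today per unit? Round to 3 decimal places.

Current fair forward for the remaining 12 months: F = S·e^((r + u)·T), (r + u) = 0.0181 + 0.0218 = 0.0399
F = 1.852 · e^(0.0399 × 12/12) = 1.852 × 1.040707 = 1.9274
Value of long forward = (F − K)·e^(−rT) = (1.9274 − 2.142) · e^(−0.0181·12/12)
= -0.2146 × 0.982063 = -0.211

-$0.211 per pound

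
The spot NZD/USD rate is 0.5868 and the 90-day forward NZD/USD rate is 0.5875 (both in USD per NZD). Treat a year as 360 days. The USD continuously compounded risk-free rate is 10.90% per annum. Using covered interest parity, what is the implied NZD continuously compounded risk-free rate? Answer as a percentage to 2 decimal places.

10.42%

F = S·e^((r_USD − r_NZD)T) ⇒ r_NZD = r_USD − ln(F/S)/T
ln(0.5875/0.5868) = 0.001192; /(90/360) = 0.004768
r_NZD = 0.1090 − 0.004768 = 0.104232
r_NZD = 10.42%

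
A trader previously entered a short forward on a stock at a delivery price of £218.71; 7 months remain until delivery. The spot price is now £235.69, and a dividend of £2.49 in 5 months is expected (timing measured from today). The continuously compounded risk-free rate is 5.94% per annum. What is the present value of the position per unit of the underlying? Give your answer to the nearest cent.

PV(remaining dividends) I = 2.49·e^(−0.0594·5/12) = 2.4291
Current forward F = (S − I)·e^(rT) = (235.69 − 2.4291)·e^(0.0594·7/12) = 233.2609 × 1.035257 = 241.4850
Value (long) = (F − K)·e^(−rT) = (241.4850 − 218.71) × 0.965943 = 21.9994
Short position value = −(long value) = -£22.00

-£22.00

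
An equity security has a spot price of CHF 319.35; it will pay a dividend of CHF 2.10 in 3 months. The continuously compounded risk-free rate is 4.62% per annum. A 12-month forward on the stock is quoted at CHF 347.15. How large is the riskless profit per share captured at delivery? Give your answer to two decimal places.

PV(dividends) I = 2.10·e^(−0.0462·3/12) = 2.0759
Fair forward F* = (S − I)·e^(rT) = (319.35 − 2.0759)·e^0.046200 = 317.2741 × 1.047284 = 332.2761
Market CHF 347.15 > fair 332.2761: forward overpriced → cash-and-carry (borrow at r, buy the stock and collect the dividends, short the forward).
Profit at T = |F_mkt − F*| = |347.15 − 332.2761| = CHF 14.87 per share

CHF 14.87 per share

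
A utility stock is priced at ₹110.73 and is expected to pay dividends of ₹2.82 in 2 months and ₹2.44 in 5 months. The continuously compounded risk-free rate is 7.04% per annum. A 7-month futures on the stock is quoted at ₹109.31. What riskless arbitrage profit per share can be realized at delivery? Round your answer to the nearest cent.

PV(dividends) I = 2.82·e^(−0.0704·2/12) + 2.44·e^(−0.0704·5/12) = 5.1566
Fair futures F* = (S − I)·e^(rT) = (110.73 − 5.1566)·e^0.041067 = 105.5734 × 1.041922 = 109.9992
Market ₹109.31 < fair 109.9992: forward underpriced → reverse cash-and-carry (short the stock, invest proceeds at r, pay the dividends, go long the forward).
Profit at T = |F_mkt − F*| = |109.31 − 109.9992| = ₹0.69 per share

₹0.69 per share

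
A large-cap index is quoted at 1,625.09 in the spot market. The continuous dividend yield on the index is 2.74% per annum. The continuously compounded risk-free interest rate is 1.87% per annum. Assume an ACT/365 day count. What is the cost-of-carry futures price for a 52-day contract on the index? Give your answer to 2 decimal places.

1,623.08

F = S·e^((r − q)T) = 1625.09 · e^((0.0187 − 0.0274) × 52/365)
= 1625.09 · e^-0.00123945 = 1625.09 × 0.99876132
F = 1,623.08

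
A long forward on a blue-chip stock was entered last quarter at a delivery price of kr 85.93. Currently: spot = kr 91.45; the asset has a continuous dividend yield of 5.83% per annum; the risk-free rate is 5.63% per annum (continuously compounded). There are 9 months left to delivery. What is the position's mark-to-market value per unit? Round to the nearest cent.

kr 5.16

Current fair forward for the remaining 9 months: F = S·e^((r − q)·T), (r − q) = 0.0563 − 0.0583 = -0.0020
F = 91.45 · e^(-0.0020 × 9/12) = 91.45 × 0.998501 = 91.3129
Value of long forward = (F − K)·e^(−rT) = (91.3129 − 85.93) · e^(−0.0563·9/12)
= 5.3829 × 0.958654 = 5.16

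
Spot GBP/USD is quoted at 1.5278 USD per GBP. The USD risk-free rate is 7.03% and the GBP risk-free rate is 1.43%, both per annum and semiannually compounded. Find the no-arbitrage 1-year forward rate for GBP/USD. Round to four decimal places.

By covered interest parity, F = S · (1+r_USD/2)^(2T) / (1+r_GBP/2)^(2T)
= 1.5278 × 1.071536 / 1.014351 = 1.5278 × 1.056376
F = 1.6139 USD per GBP

1.6139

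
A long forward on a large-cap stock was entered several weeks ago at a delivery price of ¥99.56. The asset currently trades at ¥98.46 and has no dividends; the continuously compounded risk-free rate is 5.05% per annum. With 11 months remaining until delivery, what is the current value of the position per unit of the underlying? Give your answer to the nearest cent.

¥3.40

Current fair forward for the remaining 11 months: F = S·e^(r·T), r = 0.0505
F = 98.46 · e^(0.0505 × 11/12) = 98.46 × 1.047380 = 103.1250
Value of long forward = (F − K)·e^(−rT) = (103.1250 − 99.56) · e^(−0.0505·11/12)
= 3.5650 × 0.954763 = 3.40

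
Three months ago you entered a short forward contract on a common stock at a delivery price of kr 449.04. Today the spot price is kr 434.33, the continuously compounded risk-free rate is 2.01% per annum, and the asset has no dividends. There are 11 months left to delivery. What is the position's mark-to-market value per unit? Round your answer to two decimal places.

kr 6.51

Current fair forward for the remaining 11 months: F = S·e^(r·T), r = 0.0201
F = 434.33 · e^(0.0201 × 11/12) = 434.33 × 1.018596 = 442.4068
Value of long forward = (F − K)·e^(−rT) = (442.4068 − 449.04) · e^(−0.0201·11/12)
= -6.6332 × 0.981744 = -6.51
Short position value = −(long value) = kr 6.51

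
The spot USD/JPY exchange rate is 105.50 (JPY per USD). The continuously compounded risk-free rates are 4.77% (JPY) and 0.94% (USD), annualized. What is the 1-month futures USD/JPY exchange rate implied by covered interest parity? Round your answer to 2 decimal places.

F = S·e^((r_JPY − r_USD)T) = 105.50 · e^((0.0477 − 0.0094) × 1/12)
= 105.50 · e^0.003192 = 105.50 × 1.003197
F = 105.84 JPY per USD

105.84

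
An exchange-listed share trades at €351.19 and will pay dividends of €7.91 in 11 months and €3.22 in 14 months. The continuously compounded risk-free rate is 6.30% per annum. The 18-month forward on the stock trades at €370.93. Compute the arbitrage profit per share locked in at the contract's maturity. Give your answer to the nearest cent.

PV(dividends) I = 7.91·e^(−0.0630·11/12) + 3.22·e^(−0.0630·14/12) = 10.4580
Fair forward F* = (S − I)·e^(rT) = (351.19 − 10.4580)·e^0.094500 = 340.7320 × 1.099109 = 374.5016
Market €370.93 < fair 374.5016: forward underpriced → reverse cash-and-carry (short the stock, invest proceeds at r, pay the dividends, go long the forward).
Profit at T = |F_mkt − F*| = |370.93 − 374.5016| = €3.57 per share

€3.57 per share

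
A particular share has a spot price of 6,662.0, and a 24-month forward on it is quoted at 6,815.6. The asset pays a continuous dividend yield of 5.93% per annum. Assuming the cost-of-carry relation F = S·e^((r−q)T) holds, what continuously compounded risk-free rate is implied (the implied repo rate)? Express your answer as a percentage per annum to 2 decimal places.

7.07%

From F = S·e^((r−q)T): (r − q) = ln(F/S)/T
ln(6815.6/6662.0) = ln(1.023056) = 0.022794
(r − q) = 0.022794 / (24/12) = 0.011397
r = ln(F/S)/T + q = 0.011397 + 0.0593 = 0.070697
r = 7.07%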